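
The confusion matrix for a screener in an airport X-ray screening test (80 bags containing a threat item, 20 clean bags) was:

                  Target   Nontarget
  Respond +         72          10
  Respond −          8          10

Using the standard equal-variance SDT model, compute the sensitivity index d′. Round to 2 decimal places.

d′ = 1.28

H = 72/80 = 0.9000
FA = 10/20 = 0.5000
z(H) = z(0.9000) = 1.2816
z(FA) = z(0.5000) = 0.0000
d' = z(H) − z(FA) = 1.2816 − 0.0000 = 1.2816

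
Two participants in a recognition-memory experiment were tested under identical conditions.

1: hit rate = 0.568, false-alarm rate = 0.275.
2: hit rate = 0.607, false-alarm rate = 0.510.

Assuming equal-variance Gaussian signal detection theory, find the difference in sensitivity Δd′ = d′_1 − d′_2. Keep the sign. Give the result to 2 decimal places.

1: z(0.568) = 0.171, z(0.275) = -0.598, d' = 0.769
2: z(0.607) = 0.272, z(0.510) = 0.025, d' = 0.247
Δd' = d'_1 − d'_2 = 0.769 − 0.247 = 0.522
1 has the higher sensitivity.

Δd′ = 0.52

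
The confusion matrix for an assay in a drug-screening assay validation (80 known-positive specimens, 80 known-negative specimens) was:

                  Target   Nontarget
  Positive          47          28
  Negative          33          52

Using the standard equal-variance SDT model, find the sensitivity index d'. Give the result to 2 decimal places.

H = 47/80 = 0.5875
FA = 28/80 = 0.3500
z(0.5875) = 0.2211, z(0.3500) = -0.3853
d' = z(H) − z(FA) = 0.2211 − (-0.3853) = 0.6064

d' = 0.61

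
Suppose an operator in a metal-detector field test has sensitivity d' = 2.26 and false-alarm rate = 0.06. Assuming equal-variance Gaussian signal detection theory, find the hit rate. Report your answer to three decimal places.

hit rate = 0.760

z(false-alarm rate) = z(0.06) = -1.5548
z(H) = z(FA) + d' = -1.5548 + 2.26 = 0.7052
hit rate = Φ(0.7052) = 0.7597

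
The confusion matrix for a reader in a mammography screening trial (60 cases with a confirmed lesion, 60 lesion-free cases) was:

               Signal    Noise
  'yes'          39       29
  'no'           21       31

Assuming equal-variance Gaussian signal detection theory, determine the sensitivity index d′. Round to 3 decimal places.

H = 39/60 = 0.6500
FA = 29/60 = 0.4833
z(H) = z(0.6500) = 0.3853
z(FA) = z(0.4833) = -0.0419
d' = z(H) − z(FA) = 0.3853 − (-0.0419) = 0.4272

d′ = 0.427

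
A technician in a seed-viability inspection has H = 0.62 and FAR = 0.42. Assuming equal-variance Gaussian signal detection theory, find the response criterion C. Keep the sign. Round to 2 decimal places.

z(0.62) = 0.305, z(0.42) = -0.202
c = −½·[z(H) + z(FA)] = −0.5 × (0.305 + (-0.202)) = -0.0515
c < 0: the technician has a liberal response bias.

C = -0.05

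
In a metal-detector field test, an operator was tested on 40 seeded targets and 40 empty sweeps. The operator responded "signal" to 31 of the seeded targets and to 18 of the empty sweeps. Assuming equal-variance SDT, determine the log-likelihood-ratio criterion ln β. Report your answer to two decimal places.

H = 31/40 = 0.7750
FA = 18/40 = 0.4500
Φ⁻¹(0.7750) = 0.755, Φ⁻¹(0.4500) = -0.126
ln β = −½·[z(H)² − z(FA)²] = −0.5 × (0.570 − 0.016) = -0.277

ln β = -0.28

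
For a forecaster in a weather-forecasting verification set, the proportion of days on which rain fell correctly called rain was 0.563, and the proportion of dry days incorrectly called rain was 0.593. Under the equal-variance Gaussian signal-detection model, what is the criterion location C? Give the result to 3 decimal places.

C = -0.197

z(0.563) = 0.1586, z(0.593) = 0.2353
c = −½·[z(H) + z(FA)] = −0.5 × (0.1586 + 0.2353) = -0.19695
c < 0: the forecaster has a liberal response bias.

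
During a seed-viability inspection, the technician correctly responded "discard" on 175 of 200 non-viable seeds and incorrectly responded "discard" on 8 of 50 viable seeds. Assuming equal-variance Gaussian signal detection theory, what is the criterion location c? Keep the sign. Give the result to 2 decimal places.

c = -0.08

H = 175/200 = 0.8750
FA = 8/50 = 0.1600
z(0.8750) = 1.150, z(0.1600) = -0.994
c = −½·[z(H) + z(FA)] = −0.5 × (1.150 + (-0.994)) = -0.078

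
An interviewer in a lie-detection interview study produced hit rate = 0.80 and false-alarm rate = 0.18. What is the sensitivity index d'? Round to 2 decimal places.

z(H) = z(0.80) = 0.8416
z(FA) = z(0.18) = -0.9154
d' = z(H) − z(FA) = 0.8416 − (-0.9154) = 1.7570

d' = 1.76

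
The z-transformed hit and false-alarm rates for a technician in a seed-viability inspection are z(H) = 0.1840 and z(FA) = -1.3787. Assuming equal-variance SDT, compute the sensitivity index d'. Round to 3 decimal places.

d' = 1.563

d' = z(H) − z(FA) = 0.1840 − (-1.3787) = 1.5627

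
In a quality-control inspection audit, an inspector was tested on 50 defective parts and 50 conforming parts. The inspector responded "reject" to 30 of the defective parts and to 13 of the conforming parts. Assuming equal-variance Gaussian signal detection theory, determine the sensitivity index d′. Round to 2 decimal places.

d′ = 0.90

H = 30/50 = 0.6000
FA = 13/50 = 0.2600
z(H) = 0.2533
z(FA) = -0.6433
d' = z(H) − z(FA) = 0.2533 − (-0.6433) = 0.8966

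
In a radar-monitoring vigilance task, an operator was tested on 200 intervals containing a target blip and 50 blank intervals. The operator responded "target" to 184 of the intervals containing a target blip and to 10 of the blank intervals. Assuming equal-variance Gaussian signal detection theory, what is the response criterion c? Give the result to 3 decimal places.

c = -0.282

H = 184/200 = 0.9200
FA = 10/50 = 0.2000
Φ⁻¹(H) = Φ⁻¹(0.9200) = 1.4051
Φ⁻¹(FA) = Φ⁻¹(0.2000) = -0.8416
c = −½·[z(H) + z(FA)] = −0.5 × (1.4051 + (-0.8416)) = -0.28175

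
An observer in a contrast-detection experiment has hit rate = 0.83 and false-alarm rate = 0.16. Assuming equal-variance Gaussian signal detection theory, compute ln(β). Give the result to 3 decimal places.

ln β = 0.039

z(H) = 0.9542
z(FA) = -0.9945
ln β = −½·[z(H)² − z(FA)²] = −0.5 × (0.9105 − 0.9890) = 0.03925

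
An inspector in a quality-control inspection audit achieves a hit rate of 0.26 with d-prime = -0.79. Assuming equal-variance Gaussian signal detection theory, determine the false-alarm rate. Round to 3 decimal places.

false-alarm rate = 0.558

z(hit rate) = z(0.26) = -0.6433
z(FA) = z(H) − d' = -0.6433 − (-0.79) = 0.1467
false-alarm rate = Φ(0.1467) = 0.5583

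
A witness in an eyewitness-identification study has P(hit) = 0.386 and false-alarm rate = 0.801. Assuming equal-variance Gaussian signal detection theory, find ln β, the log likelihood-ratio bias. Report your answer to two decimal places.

z(H) = z(0.386) = -0.290
z(FA) = z(0.801) = 0.845
ln β = −½·[z(H)² − z(FA)²] = −0.5 × (0.084 − 0.714) = 0.315

ln β = 0.32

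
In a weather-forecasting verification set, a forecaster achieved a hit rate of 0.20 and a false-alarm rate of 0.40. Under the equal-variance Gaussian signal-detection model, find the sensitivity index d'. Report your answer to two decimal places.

d' = -0.59

z(H) = z(0.20) = -0.842
z(FA) = z(0.40) = -0.253
d' = z(H) − z(FA) = -0.842 − (-0.253) = -0.589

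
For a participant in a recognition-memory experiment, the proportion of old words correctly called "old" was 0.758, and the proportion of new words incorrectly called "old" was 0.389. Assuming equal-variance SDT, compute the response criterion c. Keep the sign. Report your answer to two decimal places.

c = -0.21

z(H) = 0.6999
z(FA) = -0.2819
c = −½·[z(H) + z(FA)] = −0.5 × (0.6999 + (-0.2819)) = -0.2090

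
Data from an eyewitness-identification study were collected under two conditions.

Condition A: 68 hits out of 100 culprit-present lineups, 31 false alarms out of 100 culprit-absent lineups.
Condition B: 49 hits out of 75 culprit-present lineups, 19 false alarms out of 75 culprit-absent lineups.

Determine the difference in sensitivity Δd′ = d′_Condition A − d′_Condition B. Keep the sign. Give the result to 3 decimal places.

Condition A: z(0.6800) = 0.4677, z(0.3100) = -0.4959, d' = 0.9636
Condition B: z(0.6533) = 0.3942, z(0.2533) = -0.6641, d' = 1.0583
Δd' = d'_Condition A − d'_Condition B = 0.9636 − 1.0583 = -0.0947
Condition B has the higher sensitivity.

Δd′ = -0.095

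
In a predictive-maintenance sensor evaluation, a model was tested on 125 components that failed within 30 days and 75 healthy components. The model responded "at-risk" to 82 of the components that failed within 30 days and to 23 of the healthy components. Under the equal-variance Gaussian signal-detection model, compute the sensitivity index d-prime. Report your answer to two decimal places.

H = 82/125 = 0.6560
FA = 23/75 = 0.3067
z(H) = z(0.6560) = 0.4016
z(FA) = z(0.3067) = -0.5052
d' = z(H) − z(FA) = 0.4016 − (-0.5052) = 0.9068

d-prime = 0.91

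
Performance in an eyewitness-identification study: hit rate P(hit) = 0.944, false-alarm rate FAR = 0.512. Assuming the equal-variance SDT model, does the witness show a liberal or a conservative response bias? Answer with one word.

liberal

z(H) = 1.589, z(FA) = 0.030
c = −½·(z(H) + z(FA)) = -0.8095
c < 0 → liberal criterion (biased toward responding “yes”).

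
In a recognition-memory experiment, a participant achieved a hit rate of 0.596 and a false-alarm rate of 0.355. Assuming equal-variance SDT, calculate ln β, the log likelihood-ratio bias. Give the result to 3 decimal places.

Φ⁻¹(H) = 0.2430
Φ⁻¹(FA) = -0.3719
ln β = −½·[z(H)² − z(FA)²] = −0.5 × (0.0590 − 0.1383) = 0.03965

ln β = 0.040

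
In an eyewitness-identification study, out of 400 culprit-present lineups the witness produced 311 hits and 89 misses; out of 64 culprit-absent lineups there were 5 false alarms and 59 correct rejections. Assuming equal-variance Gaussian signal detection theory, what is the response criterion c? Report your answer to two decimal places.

c = 0.33

H = 311/400 = 0.7775
FA = 5/64 = 0.0781
z(H) = 0.7638
z(FA) = -1.4180
c = −½·[z(H) + z(FA)] = −0.5 × (0.7638 + (-1.4180)) = 0.3271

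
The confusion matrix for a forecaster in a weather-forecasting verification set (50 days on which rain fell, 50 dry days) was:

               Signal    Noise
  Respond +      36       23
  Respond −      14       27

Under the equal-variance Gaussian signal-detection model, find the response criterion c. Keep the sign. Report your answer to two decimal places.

c = -0.24

H = 36/50 = 0.7200
FA = 23/50 = 0.4600
z(H) = z(0.7200) = 0.5828
z(FA) = z(0.4600) = -0.1004
c = −½·[z(H) + z(FA)] = −0.5 × (0.5828 + (-0.1004)) = -0.2412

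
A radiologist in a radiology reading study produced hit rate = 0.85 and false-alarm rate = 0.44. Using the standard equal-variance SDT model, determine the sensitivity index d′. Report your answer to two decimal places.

d′ = 1.19

Φ⁻¹(H) = 1.0364
Φ⁻¹(FA) = -0.1510
d' = z(H) − z(FA) = 1.0364 − (-0.1510) = 1.1874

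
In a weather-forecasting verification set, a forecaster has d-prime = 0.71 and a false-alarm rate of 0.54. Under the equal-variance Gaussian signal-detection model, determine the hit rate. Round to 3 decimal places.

z(false-alarm rate) = z(0.54) = 0.1004
z(H) = z(FA) + d' = 0.1004 + 0.71 = 0.8104
hit rate = Φ(0.8104) = 0.7911

hit rate = 0.791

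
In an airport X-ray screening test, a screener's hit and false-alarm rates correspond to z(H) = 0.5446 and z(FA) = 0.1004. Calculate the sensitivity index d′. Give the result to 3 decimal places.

d′ = 0.444

d' = z(H) − z(FA) = 0.5446 − 0.1004 = 0.4442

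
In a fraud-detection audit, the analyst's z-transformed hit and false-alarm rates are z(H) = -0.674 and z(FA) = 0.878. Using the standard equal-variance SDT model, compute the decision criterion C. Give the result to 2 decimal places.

c = −½·[z(H) + z(FA)] = −½·(-0.674 + 0.878) = -0.102

C = -0.10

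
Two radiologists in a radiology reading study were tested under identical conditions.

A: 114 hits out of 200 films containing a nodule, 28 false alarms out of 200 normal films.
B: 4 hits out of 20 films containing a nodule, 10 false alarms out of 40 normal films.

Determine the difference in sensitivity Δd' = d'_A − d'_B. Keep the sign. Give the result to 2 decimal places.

A: z(0.5700) = 0.176, z(0.1400) = -1.080, d' = 1.256
B: z(0.2000) = -0.842, z(0.2500) = -0.674, d' = -0.168
Δd' = d'_A − d'_B = 1.256 − (-0.168) = 1.424
A has the higher sensitivity.

Δd' = 1.42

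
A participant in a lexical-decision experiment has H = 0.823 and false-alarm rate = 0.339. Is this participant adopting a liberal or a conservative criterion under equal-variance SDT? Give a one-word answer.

liberal

z(H) = 0.927, z(FA) = -0.415
c = −½·(z(H) + z(FA)) = -0.256
c < 0 → liberal criterion (biased toward responding “yes”).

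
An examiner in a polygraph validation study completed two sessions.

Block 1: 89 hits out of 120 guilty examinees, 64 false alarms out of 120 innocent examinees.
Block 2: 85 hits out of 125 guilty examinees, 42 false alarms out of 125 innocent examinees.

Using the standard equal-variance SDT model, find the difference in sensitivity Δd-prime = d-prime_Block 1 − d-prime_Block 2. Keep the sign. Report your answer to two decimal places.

Block 1: z(0.7417) = 0.649, z(0.5333) = 0.084, d' = 0.565
Block 2: z(0.6800) = 0.468, z(0.3360) = -0.423, d' = 0.891
Δd' = d'_Block 1 − d'_Block 2 = 0.565 − 0.891 = -0.326
Block 2 has the higher sensitivity.

Δd-prime = -0.33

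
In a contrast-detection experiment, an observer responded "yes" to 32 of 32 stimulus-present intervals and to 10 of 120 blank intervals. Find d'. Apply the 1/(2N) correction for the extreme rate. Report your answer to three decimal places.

The hit rate is 32/32 = 1, so apply the 1/(2N) correction: H → 1 − 1/(2·32) = 0.98438.
z(H) = z(0.98438) = 2.1540
z(FA) = z(0.08333) = -1.3830
d' = 2.1540 − (-1.3830) = 3.5370

d' = 3.537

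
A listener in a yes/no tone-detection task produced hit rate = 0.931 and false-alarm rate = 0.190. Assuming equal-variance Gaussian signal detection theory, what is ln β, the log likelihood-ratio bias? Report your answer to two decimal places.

ln β = -0.71

Φ⁻¹(H) = Φ⁻¹(0.931) = 1.483
Φ⁻¹(FA) = Φ⁻¹(0.190) = -0.878
ln β = −½·[z(H)² − z(FA)²] = −0.5 × (2.199 − 0.771) = -0.714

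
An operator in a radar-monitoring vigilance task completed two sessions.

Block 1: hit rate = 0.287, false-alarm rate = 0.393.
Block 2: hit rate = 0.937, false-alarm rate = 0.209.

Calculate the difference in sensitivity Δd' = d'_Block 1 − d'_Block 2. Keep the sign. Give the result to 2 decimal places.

Δd' = -2.63

Block 1: z(0.287) = -0.562, z(0.393) = -0.272, d' = -0.290
Block 2: z(0.937) = 1.530, z(0.209) = -0.810, d' = 2.340
Δd' = d'_Block 1 − d'_Block 2 = -0.290 − 2.340 = -2.630
Block 2 has the higher sensitivity.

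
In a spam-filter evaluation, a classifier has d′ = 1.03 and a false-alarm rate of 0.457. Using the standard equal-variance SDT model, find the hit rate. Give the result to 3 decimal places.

hit rate = 0.822

z(false-alarm rate) = z(0.457) = -0.1080
z(H) = z(FA) + d' = -0.1080 + 1.03 = 0.9220
hit rate = Φ(0.9220) = 0.8217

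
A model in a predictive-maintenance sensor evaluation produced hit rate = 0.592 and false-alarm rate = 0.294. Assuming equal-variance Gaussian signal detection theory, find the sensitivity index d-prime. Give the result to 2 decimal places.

z(H) = z(0.592) = 0.2327
z(FA) = z(0.294) = -0.5417
d' = z(H) − z(FA) = 0.2327 − (-0.5417) = 0.7744

d-prime = 0.77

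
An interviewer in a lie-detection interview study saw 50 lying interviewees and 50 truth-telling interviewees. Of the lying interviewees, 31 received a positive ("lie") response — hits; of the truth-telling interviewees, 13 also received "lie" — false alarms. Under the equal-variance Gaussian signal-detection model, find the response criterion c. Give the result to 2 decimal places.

H = 31/50 = 0.6200
FA = 13/50 = 0.2600
Φ⁻¹(0.6200) = 0.3055, Φ⁻¹(0.2600) = -0.6433
c = −½·[z(H) + z(FA)] = −0.5 × (0.3055 + (-0.6433)) = 0.1689

c = 0.17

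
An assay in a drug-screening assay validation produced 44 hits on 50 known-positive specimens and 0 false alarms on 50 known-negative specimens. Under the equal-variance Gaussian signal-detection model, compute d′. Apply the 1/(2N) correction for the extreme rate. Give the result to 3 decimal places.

d′ = 3.501

The false-alarm rate is 0/50 = 0, so apply the 1/(2N) correction: FA → 1/(2·50) = 0.01000.
z(H) = z(0.88000) = 1.1750
z(FA) = z(0.01000) = -2.3263
d' = 1.1750 − (-2.3263) = 3.5013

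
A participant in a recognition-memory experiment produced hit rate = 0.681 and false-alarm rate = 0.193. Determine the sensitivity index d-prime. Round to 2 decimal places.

Φ⁻¹(H) = 0.4705
Φ⁻¹(FA) = -0.8669
d' = z(H) − z(FA) = 0.4705 − (-0.8669) = 1.3374

d-prime = 1.34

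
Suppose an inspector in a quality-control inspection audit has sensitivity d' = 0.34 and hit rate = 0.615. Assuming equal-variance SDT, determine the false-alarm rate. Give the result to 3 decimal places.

z(hit rate) = z(0.615) = 0.2924
z(FA) = z(H) − d' = 0.2924 − 0.34 = -0.0476
false-alarm rate = Φ(-0.0476) = 0.4810

false-alarm rate = 0.481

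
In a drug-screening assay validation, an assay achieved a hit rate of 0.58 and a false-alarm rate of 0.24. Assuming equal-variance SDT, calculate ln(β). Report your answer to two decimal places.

ln β = 0.23

z(H) = z(0.58) = 0.202
z(FA) = z(0.24) = -0.706
ln β = −½·[z(H)² − z(FA)²] = −0.5 × (0.041 − 0.498) = 0.2285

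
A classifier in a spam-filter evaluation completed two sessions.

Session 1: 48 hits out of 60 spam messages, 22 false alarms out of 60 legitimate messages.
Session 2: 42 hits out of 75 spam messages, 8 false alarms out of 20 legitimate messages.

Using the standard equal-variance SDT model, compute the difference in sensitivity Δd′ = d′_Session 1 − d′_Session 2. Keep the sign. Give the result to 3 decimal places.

Session 1: z(0.8000) = 0.8416, z(0.3667) = -0.3406, d' = 1.1822
Session 2: z(0.5600) = 0.1510, z(0.4000) = -0.2533, d' = 0.4043
Δd' = d'_Session 1 − d'_Session 2 = 1.1822 − 0.4043 = 0.7779
Session 1 has the higher sensitivity.

Δd′ = 0.778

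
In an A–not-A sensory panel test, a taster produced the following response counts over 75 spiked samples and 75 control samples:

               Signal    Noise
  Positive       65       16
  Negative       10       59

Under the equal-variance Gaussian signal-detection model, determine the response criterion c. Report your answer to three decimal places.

H = 65/75 = 0.8667
FA = 16/75 = 0.2133
z(H) = z(0.8667) = 1.1109
z(FA) = z(0.2133) = -0.7950
c = −½·[z(H) + z(FA)] = −0.5 × (1.1109 + (-0.7950)) = -0.15795

c = -0.158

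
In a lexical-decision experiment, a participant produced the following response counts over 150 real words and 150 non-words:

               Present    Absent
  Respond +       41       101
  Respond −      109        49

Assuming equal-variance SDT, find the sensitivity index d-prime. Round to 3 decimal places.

H = 41/150 = 0.2733
FA = 101/150 = 0.6733
Φ⁻¹(0.2733) = -0.6029, Φ⁻¹(0.6733) = 0.4490
d' = z(H) − z(FA) = -0.6029 − 0.4490 = -1.0519

d-prime = -1.052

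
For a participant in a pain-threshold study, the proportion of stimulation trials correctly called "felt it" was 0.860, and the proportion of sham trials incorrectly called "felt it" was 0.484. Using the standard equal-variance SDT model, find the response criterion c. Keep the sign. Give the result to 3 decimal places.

z(H) = 1.0803
z(FA) = -0.0401
c = −½·[z(H) + z(FA)] = −0.5 × (1.0803 + (-0.0401)) = -0.5201

c = -0.520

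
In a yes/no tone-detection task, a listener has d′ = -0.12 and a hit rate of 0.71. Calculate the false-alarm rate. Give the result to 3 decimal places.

z(hit rate) = z(0.71) = 0.5534
z(FA) = z(H) − d' = 0.5534 − (-0.12) = 0.6734
false-alarm rate = Φ(0.6734) = 0.7497

false-alarm rate = 0.750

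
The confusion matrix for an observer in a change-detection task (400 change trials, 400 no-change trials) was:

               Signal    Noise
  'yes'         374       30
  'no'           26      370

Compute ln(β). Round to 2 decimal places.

ln β = -0.11

H = 374/400 = 0.9350
FA = 30/400 = 0.0750
z(H) = z(0.9350) = 1.514
z(FA) = z(0.0750) = -1.440
ln β = −½·[z(H)² − z(FA)²] = −0.5 × (2.292 − 2.074) = -0.109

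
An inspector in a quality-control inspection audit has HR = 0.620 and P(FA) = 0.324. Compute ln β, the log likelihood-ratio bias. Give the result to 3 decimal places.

ln β = 0.058

z(0.620) = 0.3055, z(0.324) = -0.4565
ln β = −½·[z(H)² − z(FA)²] = −0.5 × (0.0933 − 0.2084) = 0.05755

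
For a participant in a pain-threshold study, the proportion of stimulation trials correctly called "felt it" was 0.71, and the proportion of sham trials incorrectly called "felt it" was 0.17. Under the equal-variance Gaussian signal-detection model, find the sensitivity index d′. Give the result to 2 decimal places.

d′ = 1.51

z(0.71) = 0.5534, z(0.17) = -0.9542
d' = z(H) − z(FA) = 0.5534 − (-0.9542) = 1.5076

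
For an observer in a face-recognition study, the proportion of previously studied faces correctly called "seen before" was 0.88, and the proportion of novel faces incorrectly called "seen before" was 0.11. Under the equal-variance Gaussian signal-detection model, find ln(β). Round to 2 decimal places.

z(H) = z(0.88) = 1.175
z(FA) = z(0.11) = -1.227
ln β = −½·[z(H)² − z(FA)²] = −0.5 × (1.381 − 1.506) = 0.0625

ln β = 0.06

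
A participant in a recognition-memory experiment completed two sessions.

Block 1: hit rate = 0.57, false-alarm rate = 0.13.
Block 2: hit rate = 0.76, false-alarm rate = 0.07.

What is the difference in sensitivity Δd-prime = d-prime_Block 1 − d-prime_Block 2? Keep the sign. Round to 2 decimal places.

Block 1: z(0.57) = 0.176, z(0.13) = -1.126, d' = 1.302
Block 2: z(0.76) = 0.706, z(0.07) = -1.476, d' = 2.182
Δd' = d'_Block 1 − d'_Block 2 = 1.302 − 2.182 = -0.880
Block 2 has the higher sensitivity.

Δd-prime = -0.88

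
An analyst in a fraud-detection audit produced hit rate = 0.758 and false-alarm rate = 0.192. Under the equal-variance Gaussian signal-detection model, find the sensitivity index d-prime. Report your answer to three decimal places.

z(0.758) = 0.6999, z(0.192) = -0.8705
d' = z(H) − z(FA) = 0.6999 − (-0.8705) = 1.5704

d-prime = 1.570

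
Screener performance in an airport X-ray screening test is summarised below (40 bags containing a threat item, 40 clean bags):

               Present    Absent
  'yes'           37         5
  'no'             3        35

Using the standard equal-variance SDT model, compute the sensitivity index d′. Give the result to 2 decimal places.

H = 37/40 = 0.9250
FA = 5/40 = 0.1250
z(H) = z(0.9250) = 1.440
z(FA) = z(0.1250) = -1.150
d' = z(H) − z(FA) = 1.440 − (-1.150) = 2.590

d′ = 2.59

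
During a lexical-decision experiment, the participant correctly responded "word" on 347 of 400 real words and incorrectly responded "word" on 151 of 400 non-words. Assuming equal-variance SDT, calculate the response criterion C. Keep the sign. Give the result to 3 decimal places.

C = -0.401

H = 347/400 = 0.8675
FA = 151/400 = 0.3775
Φ⁻¹(H) = Φ⁻¹(0.8675) = 1.1147
Φ⁻¹(FA) = Φ⁻¹(0.3775) = -0.3121
c = −½·[z(H) + z(FA)] = −0.5 × (1.1147 + (-0.3121)) = -0.4013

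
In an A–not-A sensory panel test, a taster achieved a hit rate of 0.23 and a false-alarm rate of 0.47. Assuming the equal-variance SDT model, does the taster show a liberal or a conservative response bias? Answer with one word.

z(H) = -0.739, z(FA) = -0.075
c = −½·(z(H) + z(FA)) = 0.407
c > 0 → conservative criterion (biased toward responding “no”).

conservative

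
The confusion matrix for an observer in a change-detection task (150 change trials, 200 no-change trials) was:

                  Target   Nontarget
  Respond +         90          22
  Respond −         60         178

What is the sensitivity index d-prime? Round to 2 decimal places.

H = 90/150 = 0.6000
FA = 22/200 = 0.1100
z(0.6000) = 0.2533, z(0.1100) = -1.2265
d' = z(H) − z(FA) = 0.2533 − (-1.2265) = 1.4798

d-prime = 1.48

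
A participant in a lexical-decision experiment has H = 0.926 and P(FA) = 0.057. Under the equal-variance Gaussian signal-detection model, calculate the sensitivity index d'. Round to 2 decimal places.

Φ⁻¹(0.926) = 1.447, Φ⁻¹(0.057) = -1.580
d' = z(H) − z(FA) = 1.447 − (-1.580) = 3.027

d' = 3.03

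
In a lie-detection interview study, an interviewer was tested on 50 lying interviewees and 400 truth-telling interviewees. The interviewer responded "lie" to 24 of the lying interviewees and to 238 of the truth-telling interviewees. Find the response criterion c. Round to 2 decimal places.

c = -0.10

H = 24/50 = 0.4800
FA = 238/400 = 0.5950
z(0.4800) = -0.050, z(0.5950) = 0.240
c = −½·[z(H) + z(FA)] = −0.5 × (-0.050 + 0.240) = -0.095
c < 0: the interviewer has a liberal response bias.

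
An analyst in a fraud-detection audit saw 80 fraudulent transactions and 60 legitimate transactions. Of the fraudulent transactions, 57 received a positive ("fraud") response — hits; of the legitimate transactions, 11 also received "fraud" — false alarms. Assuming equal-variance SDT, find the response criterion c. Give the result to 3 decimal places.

H = 57/80 = 0.7125
FA = 11/60 = 0.1833
z(H) = 0.5607
z(FA) = -0.9029
c = −½·[z(H) + z(FA)] = −0.5 × (0.5607 + (-0.9029)) = 0.1711

c = 0.171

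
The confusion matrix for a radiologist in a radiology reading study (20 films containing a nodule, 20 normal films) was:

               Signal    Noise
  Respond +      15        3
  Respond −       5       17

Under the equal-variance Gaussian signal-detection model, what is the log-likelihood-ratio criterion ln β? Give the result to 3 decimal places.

H = 15/20 = 0.7500
FA = 3/20 = 0.1500
z(H) = z(0.7500) = 0.6745
z(FA) = z(0.1500) = -1.0364
ln β = −½·[z(H)² − z(FA)²] = −0.5 × (0.4550 − 1.0741) = 0.30955

ln β = 0.310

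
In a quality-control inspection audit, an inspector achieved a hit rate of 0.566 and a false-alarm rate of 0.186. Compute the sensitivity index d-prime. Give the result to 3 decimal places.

d-prime = 1.059

z(0.566) = 0.1662, z(0.186) = -0.8927
d' = z(H) − z(FA) = 0.1662 − (-0.8927) = 1.0589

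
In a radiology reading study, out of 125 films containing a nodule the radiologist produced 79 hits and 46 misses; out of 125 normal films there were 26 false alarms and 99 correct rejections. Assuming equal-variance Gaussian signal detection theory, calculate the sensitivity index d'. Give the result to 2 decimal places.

d' = 1.15

H = 79/125 = 0.6320
FA = 26/125 = 0.2080
z(H) = z(0.6320) = 0.3372
z(FA) = z(0.2080) = -0.8134
d' = z(H) − z(FA) = 0.3372 − (-0.8134) = 1.1506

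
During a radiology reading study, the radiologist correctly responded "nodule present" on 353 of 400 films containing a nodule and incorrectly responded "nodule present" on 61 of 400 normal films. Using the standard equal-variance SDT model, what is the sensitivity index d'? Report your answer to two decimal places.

d' = 2.21

H = 353/400 = 0.8825
FA = 61/400 = 0.1525
z(0.8825) = 1.1876, z(0.1525) = -1.0258
d' = z(H) − z(FA) = 1.1876 − (-1.0258) = 2.2134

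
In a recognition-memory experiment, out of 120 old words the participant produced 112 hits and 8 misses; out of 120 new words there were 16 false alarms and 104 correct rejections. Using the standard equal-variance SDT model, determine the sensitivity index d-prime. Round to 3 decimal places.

d-prime = 2.612

H = 112/120 = 0.9333
FA = 16/120 = 0.1333
z(0.9333) = 1.5008, z(0.1333) = -1.1109
d' = z(H) − z(FA) = 1.5008 − (-1.1109) = 2.6117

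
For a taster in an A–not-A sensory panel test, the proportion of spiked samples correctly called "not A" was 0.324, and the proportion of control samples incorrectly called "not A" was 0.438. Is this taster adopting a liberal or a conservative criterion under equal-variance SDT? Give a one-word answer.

z(H) = -0.457, z(FA) = -0.156
c = −½·(z(H) + z(FA)) = 0.3065
c > 0 → conservative criterion (biased toward responding “no”).

conservative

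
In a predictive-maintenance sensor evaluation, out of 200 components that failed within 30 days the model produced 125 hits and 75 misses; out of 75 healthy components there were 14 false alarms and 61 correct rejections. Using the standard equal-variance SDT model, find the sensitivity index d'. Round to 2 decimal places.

d' = 1.21

H = 125/200 = 0.6250
FA = 14/75 = 0.1867
z(H) = z(0.6250) = 0.319
z(FA) = z(0.1867) = -0.890
d' = z(H) − z(FA) = 0.319 − (-0.890) = 1.209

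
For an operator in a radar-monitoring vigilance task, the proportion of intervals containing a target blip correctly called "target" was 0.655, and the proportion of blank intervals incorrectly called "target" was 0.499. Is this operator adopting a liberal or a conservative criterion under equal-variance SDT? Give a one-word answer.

liberal

z(H) = 0.399, z(FA) = -0.003
c = −½·(z(H) + z(FA)) = -0.198
c < 0 → liberal criterion (biased toward responding “yes”).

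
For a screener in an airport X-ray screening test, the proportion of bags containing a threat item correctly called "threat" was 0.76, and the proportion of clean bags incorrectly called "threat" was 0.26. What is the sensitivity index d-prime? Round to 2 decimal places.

d-prime = 1.35

z(0.76) = 0.706, z(0.26) = -0.643
d' = z(H) − z(FA) = 0.706 − (-0.643) = 1.349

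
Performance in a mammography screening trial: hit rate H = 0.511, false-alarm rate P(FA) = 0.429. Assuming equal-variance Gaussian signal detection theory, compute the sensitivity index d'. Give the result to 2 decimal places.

d' = 0.21

z(H) = 0.028
z(FA) = -0.179
d' = z(H) − z(FA) = 0.028 − (-0.179) = 0.207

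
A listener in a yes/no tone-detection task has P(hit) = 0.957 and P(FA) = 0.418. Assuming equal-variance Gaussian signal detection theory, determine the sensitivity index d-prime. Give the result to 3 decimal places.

z(H) = 1.7169
z(FA) = -0.2070
d' = z(H) − z(FA) = 1.7169 − (-0.2070) = 1.9239

d-prime = 1.924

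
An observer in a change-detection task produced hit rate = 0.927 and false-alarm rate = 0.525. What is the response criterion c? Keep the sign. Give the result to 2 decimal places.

z(H) = 1.454
z(FA) = 0.063
c = −½·[z(H) + z(FA)] = −0.5 × (1.454 + 0.063) = -0.7585
c < 0: the observer has a liberal response bias.

c = -0.76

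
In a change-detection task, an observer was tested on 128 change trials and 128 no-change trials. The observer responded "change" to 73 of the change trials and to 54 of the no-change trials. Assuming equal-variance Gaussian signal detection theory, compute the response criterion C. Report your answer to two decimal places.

C = 0.01

H = 73/128 = 0.5703
FA = 54/128 = 0.4219
Φ⁻¹(H) = Φ⁻¹(0.5703) = 0.1771
Φ⁻¹(FA) = Φ⁻¹(0.4219) = -0.1970
c = −½·[z(H) + z(FA)] = −0.5 × (0.1771 + (-0.1970)) = 0.00995
c > 0: the observer has a conservative response bias.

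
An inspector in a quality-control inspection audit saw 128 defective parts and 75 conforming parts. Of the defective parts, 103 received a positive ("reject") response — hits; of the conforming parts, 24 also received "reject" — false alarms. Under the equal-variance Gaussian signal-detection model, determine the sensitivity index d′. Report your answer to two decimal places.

H = 103/128 = 0.8047
FA = 24/75 = 0.3200
Φ⁻¹(H) = Φ⁻¹(0.8047) = 0.859
Φ⁻¹(FA) = Φ⁻¹(0.3200) = -0.468
d' = z(H) − z(FA) = 0.859 − (-0.468) = 1.327

d′ = 1.33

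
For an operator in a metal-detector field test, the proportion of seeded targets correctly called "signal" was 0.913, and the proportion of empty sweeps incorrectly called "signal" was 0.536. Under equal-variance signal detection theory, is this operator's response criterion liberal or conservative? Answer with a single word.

liberal

z(H) = 1.359, z(FA) = 0.090
c = −½·(z(H) + z(FA)) = -0.7245
c < 0 → liberal criterion (biased toward responding “yes”).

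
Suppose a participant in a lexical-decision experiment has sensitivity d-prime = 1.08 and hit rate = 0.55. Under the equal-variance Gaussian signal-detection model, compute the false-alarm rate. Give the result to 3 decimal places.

false-alarm rate = 0.170

z(hit rate) = z(0.55) = 0.1257
z(FA) = z(H) − d' = 0.1257 − 1.08 = -0.9543
false-alarm rate = Φ(-0.9543) = 0.1700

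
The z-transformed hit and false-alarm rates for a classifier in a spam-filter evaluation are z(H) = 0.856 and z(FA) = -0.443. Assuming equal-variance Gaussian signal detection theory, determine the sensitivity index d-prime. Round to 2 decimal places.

d' = z(H) − z(FA) = 0.856 − (-0.443) = 1.299

d-prime = 1.30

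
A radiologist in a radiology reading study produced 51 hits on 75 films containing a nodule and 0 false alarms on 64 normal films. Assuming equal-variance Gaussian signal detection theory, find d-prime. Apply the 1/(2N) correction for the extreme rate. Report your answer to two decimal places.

d-prime = 2.89

The false-alarm rate is 0/64 = 0, so apply the 1/(2N) correction: FA → 1/(2·64) = 0.00781.
z(H) = z(0.68000) = 0.468
z(FA) = z(0.00781) = -2.418
d' = 0.468 − (-2.418) = 2.886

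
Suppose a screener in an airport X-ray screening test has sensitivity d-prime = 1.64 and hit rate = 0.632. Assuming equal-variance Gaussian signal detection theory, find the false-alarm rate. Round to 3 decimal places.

false-alarm rate = 0.096

z(hit rate) = z(0.632) = 0.3372
z(FA) = z(H) − d' = 0.3372 − 1.64 = -1.3028
false-alarm rate = Φ(-1.3028) = 0.0963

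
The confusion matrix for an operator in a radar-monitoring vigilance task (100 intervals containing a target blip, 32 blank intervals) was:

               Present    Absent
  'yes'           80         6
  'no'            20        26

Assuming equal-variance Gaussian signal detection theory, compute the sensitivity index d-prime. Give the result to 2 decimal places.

H = 80/100 = 0.8000
FA = 6/32 = 0.1875
Φ⁻¹(H) = 0.8416
Φ⁻¹(FA) = -0.8871
d' = z(H) − z(FA) = 0.8416 − (-0.8871) = 1.7287

d-prime = 1.73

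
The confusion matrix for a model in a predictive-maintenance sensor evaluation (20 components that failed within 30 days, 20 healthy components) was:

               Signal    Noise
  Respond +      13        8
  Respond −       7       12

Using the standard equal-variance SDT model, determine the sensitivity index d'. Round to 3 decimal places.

H = 13/20 = 0.6500
FA = 8/20 = 0.4000
Φ⁻¹(0.6500) = 0.3853, Φ⁻¹(0.4000) = -0.2533
d' = z(H) − z(FA) = 0.3853 − (-0.2533) = 0.6386

d' = 0.639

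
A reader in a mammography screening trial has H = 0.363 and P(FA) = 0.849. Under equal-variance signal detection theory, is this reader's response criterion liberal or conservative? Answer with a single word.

z(H) = -0.350, z(FA) = 1.032
c = −½·(z(H) + z(FA)) = -0.341
c < 0 → liberal criterion (biased toward responding “yes”).

liberal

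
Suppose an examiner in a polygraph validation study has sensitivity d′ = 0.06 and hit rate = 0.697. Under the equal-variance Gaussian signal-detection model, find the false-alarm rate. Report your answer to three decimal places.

false-alarm rate = 0.676

z(hit rate) = z(0.697) = 0.5158
z(FA) = z(H) − d' = 0.5158 − 0.06 = 0.4558
false-alarm rate = Φ(0.4558) = 0.6757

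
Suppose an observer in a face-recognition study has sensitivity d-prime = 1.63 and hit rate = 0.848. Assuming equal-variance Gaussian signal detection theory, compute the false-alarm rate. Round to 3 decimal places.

false-alarm rate = 0.274

z(hit rate) = z(0.848) = 1.0279
z(FA) = z(H) − d' = 1.0279 − 1.63 = -0.6021
false-alarm rate = Φ(-0.6021) = 0.2736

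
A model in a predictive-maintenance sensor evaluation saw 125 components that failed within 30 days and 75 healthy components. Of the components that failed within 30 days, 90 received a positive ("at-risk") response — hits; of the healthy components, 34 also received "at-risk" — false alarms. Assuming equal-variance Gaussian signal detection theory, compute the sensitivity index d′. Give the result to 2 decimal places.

d′ = 0.70

H = 90/125 = 0.7200
FA = 34/75 = 0.4533
z(0.7200) = 0.583, z(0.4533) = -0.117
d' = z(H) − z(FA) = 0.583 − (-0.117) = 0.700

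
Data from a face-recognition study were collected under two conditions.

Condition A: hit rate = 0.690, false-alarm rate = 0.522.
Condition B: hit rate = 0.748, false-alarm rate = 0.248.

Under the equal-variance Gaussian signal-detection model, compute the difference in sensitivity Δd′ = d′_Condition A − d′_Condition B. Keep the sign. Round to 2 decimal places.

Condition A: z(0.690) = 0.496, z(0.522) = 0.055, d' = 0.441
Condition B: z(0.748) = 0.668, z(0.248) = -0.681, d' = 1.349
Δd' = d'_Condition A − d'_Condition B = 0.441 − 1.349 = -0.908
Condition B has the higher sensitivity.

Δd′ = -0.91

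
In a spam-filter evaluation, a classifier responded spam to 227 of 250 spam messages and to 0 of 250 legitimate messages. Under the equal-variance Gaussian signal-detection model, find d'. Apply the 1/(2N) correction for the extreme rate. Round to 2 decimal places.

The false-alarm rate is 0/250 = 0, so apply the 1/(2N) correction: FA → 1/(2·250) = 0.00200.
z(H) = z(0.90800) = 1.329
z(FA) = z(0.00200) = -2.878
d' = 1.329 − (-2.878) = 4.207

d' = 4.21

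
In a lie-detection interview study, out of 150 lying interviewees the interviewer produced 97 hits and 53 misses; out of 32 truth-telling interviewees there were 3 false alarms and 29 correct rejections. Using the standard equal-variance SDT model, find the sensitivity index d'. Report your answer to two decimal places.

H = 97/150 = 0.6467
FA = 3/32 = 0.0938
Φ⁻¹(0.6467) = 0.3764, Φ⁻¹(0.0938) = -1.3177
d' = z(H) − z(FA) = 0.3764 − (-1.3177) = 1.6941

d' = 1.69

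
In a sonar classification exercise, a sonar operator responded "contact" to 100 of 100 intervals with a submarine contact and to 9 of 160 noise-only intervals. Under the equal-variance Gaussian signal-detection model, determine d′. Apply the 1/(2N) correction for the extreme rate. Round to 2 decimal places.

The hit rate is 100/100 = 1, so apply the 1/(2N) correction: H → 1 − 1/(2·100) = 0.99500.
z(H) = z(0.99500) = 2.576
z(FA) = z(0.05625) = -1.587
d' = 2.576 − (-1.587) = 4.163

d′ = 4.16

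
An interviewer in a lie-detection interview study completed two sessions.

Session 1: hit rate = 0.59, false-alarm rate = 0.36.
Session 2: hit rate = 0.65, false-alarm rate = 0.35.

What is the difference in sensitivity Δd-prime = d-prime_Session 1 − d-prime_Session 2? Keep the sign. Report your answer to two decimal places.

Session 1: z(0.59) = 0.228, z(0.36) = -0.358, d' = 0.586
Session 2: z(0.65) = 0.385, z(0.35) = -0.385, d' = 0.770
Δd' = d'_Session 1 − d'_Session 2 = 0.586 − 0.770 = -0.184
Session 2 has the higher sensitivity.

Δd-prime = -0.18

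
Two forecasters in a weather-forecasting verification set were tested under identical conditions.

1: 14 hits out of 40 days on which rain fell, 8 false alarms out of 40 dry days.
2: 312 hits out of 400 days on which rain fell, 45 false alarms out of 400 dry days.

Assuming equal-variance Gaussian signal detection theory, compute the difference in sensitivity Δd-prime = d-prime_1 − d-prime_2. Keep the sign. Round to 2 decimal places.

1: z(0.3500) = -0.385, z(0.2000) = -0.842, d' = 0.457
2: z(0.7800) = 0.772, z(0.1125) = -1.213, d' = 1.985
Δd' = d'_1 − d'_2 = 0.457 − 1.985 = -1.528
2 has the higher sensitivity.

Δd-prime = -1.53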